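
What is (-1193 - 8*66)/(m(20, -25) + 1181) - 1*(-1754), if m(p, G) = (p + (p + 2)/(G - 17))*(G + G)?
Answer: 7595513/4351 ≈ 1745.7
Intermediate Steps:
m(p, G) = 2*G*(p + (2 + p)/(-17 + G)) (m(p, G) = (p + (2 + p)/(-17 + G))*(2*G) = 2*G*(p + (2 + p)/(-17 + G)))
(-1193 - 8*66)/(m(20, -25) + 1181) - 1*(-1754) = (-1193 - 8*66)/(2*(-25)*(2 - 16*20 - 25*20)/(-17 - 25) + 1181) - 1*(-1754) = (-1193 - 528)/(2*(-25)*(2 - 320 - 500)/(-42) + 1181) + 1754 = -1721/(2*(-25)*(-1/42)*(-818) + 1181) + 1754 = -1721/(-20450/21 + 1181) + 1754 = -1721/4351/21 + 1754 = -1721*21/4351 + 1754 = -36141/4351 + 1754 = 7595513/4351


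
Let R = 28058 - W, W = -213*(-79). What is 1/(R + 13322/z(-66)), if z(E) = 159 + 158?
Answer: 317/3573549 ≈ 8.8707e-5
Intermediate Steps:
z(E) = 317
W = 16827
R = 11231 (R = 28058 - 1*16827 = 28058 - 16827 = 11231)
1/(R + 13322/z(-66)) = 1/(11231 + 13322/317) = 1/(3573549/317) = 317/3573549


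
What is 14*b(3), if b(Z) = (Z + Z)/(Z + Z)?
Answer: 14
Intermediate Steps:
b(Z) = 1 (b(Z) = (2*Z)/((2*Z)) = (2*Z)*(1/(2*Z)) = 1)
14*b(3) = 14*1 = 14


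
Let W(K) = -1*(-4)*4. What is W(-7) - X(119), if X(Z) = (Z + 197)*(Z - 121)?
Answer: 648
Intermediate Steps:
W(K) = 16 (W(K) = 4*4 = 16)
X(Z) = (-121 + Z)*(197 + Z) (X(Z) = (197 + Z)*(-121 + Z) = (-121 + Z)*(197 + Z))
W(-7) - X(119) = 16 - (-23837 + 119**2 + 76*119) = 16 - (-23837 + 14161 + 9044) = 16 - 1*(-632) = 16 + 632 = 648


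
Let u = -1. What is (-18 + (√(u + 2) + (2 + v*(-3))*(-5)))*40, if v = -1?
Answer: -1680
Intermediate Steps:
(-18 + (√(u + 2) + (2 + v*(-3))*(-5)))*40 = (-18 + (√(-1 + 2) + (2 - 1*(-3))*(-5)))*40 = (-18 + (√1 + (2 + 3)*(-5)))*40 = (-18 + (1 + 5*(-5)))*40 = (-18 + (1 - 25))*40 = (-18 - 24)*40 = -42*40 = -1680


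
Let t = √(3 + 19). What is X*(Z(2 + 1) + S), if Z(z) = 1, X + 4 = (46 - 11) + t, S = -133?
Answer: -4092 - 132*√22 ≈ -4711.1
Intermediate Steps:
t = √22 ≈ 4.6904
X = 31 + √22 (X = -4 + ((46 - 11) + √22) = -4 + (35 + √22) = 31 + √22 ≈ 35.690)
X*(Z(2 + 1) + S) = (31 + √22)*(1 - 133) = (31 + √22)*(-132) = -4092 - 132*√22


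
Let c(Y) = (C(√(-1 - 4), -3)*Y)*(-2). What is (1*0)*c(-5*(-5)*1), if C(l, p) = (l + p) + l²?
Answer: 0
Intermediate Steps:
C(l, p) = l + p + l²
c(Y) = -2*Y*(-8 + I*√5) (c(Y) = ((√(-1 - 4) - 3 + (√(-1 - 4))²)*Y)*(-2) = ((√(-5) - 3 + (√(-5))²)*Y)*(-2) = ((I*√5 - 3 + (I*√5)²)*Y)*(-2) = ((I*√5 - 3 - 5)*Y)*(-2) = ((-8 + I*√5)*Y)*(-2) = (Y*(-8 + I*√5))*(-2) = -2*Y*(-8 + I*√5))
(1*0)*c(-5*(-5)*1) = (1*0)*(2*(-5*(-5)*1)*(8 - I*√5)) = 0*(2*(25*1)*(8 - I*√5)) = 0*(2*25*(8 - I*√5)) = 0*(400 - 50*I*√5) = 0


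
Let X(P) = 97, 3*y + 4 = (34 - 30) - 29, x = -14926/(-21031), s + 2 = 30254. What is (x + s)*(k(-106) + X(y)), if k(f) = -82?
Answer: 9543671070/21031 ≈ 4.5379e+5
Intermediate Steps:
s = 30252 (s = -2 + 30254 = 30252)
x = 14926/21031 (x = -14926*(-1/21031) = 14926/21031 ≈ 0.70971)
y = -29/3 (y = -4/3 + ((34 - 30) - 29)/3 = -4/3 + (4 - 29)/3 = -4/3 + (⅓)*(-25) = -4/3 - 25/3 = -29/3 ≈ -9.6667)
(x + s)*(k(-106) + X(y)) = (14926/21031 + 30252)*(-82 + 97) = (636244738/21031)*15 = 9543671070/21031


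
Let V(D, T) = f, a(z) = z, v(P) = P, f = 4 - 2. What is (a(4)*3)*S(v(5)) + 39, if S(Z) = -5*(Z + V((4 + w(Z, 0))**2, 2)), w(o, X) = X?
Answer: -381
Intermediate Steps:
f = 2
V(D, T) = 2
S(Z) = -10 - 5*Z (S(Z) = -5*(Z + 2) = -5*(2 + Z) = -10 - 5*Z)
(a(4)*3)*S(v(5)) + 39 = (4*3)*(-10 - 5*5) + 39 = 12*(-10 - 25) + 39 = 12*(-35) + 39 = -420 + 39 = -381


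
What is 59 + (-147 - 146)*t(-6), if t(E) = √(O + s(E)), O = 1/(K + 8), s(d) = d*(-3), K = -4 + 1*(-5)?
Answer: 59 - 293*√17 ≈ -1149.1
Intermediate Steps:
K = -9 (K = -4 - 5 = -9)
s(d) = -3*d
O = -1 (O = 1/(-9 + 8) = 1/(-1) = -1)
t(E) = √(-1 - 3*E)
59 + (-147 - 146)*t(-6) = 59 + (-147 - 146)*√(-1 - 3*(-6)) = 59 - 293*√(-1 + 18) = 59 - 293*√17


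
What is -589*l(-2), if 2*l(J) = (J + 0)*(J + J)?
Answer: -2356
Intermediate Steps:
l(J) = J² (l(J) = ((J + 0)*(J + J))/2 = (J*(2*J))/2 = (2*J²)/2 = J²)
-589*l(-2) = -589*(-2)² = -589*4 = -2356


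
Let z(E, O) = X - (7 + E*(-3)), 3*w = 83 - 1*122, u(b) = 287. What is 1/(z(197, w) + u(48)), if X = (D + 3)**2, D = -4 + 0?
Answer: 1/872 ≈ 0.0011468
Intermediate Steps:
D = -4
w = -13 (w = (83 - 1*122)/3 = (83 - 122)/3 = (1/3)*(-39) = -13)
X = 1 (X = (-4 + 3)**2 = (-1)**2 = 1)
z(E, O) = -6 + 3*E (z(E, O) = 1 - (7 + E*(-3)) = 1 - (7 - 3*E) = 1 + (-7 + 3*E) = -6 + 3*E)
1/(z(197, w) + u(48)) = 1/((-6 + 3*197) + 287) = 1/((-6 + 591) + 287) = 1/(585 + 287) = 1/872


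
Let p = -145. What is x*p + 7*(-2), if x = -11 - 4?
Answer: 2161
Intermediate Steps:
x = -15
x*p + 7*(-2) = -15*(-145) + 7*(-2) = 2175 - 14 = 2161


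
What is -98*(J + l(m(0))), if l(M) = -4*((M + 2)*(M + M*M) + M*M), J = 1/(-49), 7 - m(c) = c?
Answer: 216778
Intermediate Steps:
m(c) = 7 - c
J = -1/49 ≈ -0.020408
l(M) = -4*M² - 4*(2 + M)*(M + M²) (l(M) = -4*((2 + M)*(M + M²) + M²) = -4*(M² + (2 + M)*(M + M²)) = -4*M² - 4*(2 + M)*(M + M²))
-98*(J + l(m(0))) = -98*(-1/49 - 4*(7 - 1*0)*(2 + (7 - 1*0)² + 4*(7 - 1*0))) = -98*(-1/49 - 4*(7 + 0)*(2 + (7 + 0)² + 4*(7 + 0))) = -98*(-1/49 - 4*7*(2 + 7² + 4*7)) = -98*(-1/49 - 4*7*(2 + 49 + 28)) = -98*(-1/49 - 4*7*79) = -98*(-1/49 - 2212) = -98*(-108389/49) = 216778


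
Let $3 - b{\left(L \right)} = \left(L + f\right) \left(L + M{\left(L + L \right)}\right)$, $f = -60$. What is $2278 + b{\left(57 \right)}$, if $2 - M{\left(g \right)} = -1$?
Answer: $2461$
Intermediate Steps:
$M{\left(g \right)} = 3$ ($M{\left(g \right)} = 2 - -1 = 2 + 1 = 3$)
$b{\left(L \right)} = 3 - \left(-60 + L\right) \left(3 + L\right)$ ($b{\left(L \right)} = 3 - \left(L - 60\right) \left(L + 3\right) = 3 - \left(-60 + L\right) \left(3 + L\right)$)
$2278 + b{\left(57 \right)} = 2278 + \left(183 - 57^{2} + 57 \cdot 57\right) = 2278 + \left(183 - 3249 + 3249\right) = 2278 + 183 = 2461$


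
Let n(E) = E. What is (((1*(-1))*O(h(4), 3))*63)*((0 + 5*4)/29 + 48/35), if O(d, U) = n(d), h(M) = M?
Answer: -75312/145 ≈ -519.39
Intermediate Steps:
O(d, U) = d
(((1*(-1))*O(h(4), 3))*63)*((0 + 5*4)/29 + 48/35) = (((1*(-1))*4)*63)*((0 + 5*4)/29 + 48/35) = (-1*4*63)*((0 + 20)*(1/29) + 48*(1/35)) = (-4*63)*(20*(1/29) + 48/35) = -252*(20/29 + 48/35) = -252*2092/1015 = -75312/145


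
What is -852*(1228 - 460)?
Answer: -654336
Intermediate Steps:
-852*(1228 - 460) = -852*768 = -654336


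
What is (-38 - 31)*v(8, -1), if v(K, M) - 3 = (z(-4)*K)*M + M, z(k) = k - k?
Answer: -138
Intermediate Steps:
z(k) = 0
v(K, M) = 3 + M (v(K, M) = 3 + ((0*K)*M + M) = 3 + (0*M + M) = 3 + (0 + M) = 3 + M)
(-38 - 31)*v(8, -1) = (-38 - 31)*(3 - 1) = -69*2 = -138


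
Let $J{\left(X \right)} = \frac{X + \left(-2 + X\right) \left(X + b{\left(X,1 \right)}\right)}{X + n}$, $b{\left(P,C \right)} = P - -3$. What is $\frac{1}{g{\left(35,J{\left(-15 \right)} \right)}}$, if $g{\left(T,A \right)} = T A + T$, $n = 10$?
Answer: $- \frac{1}{3073} \approx -0.00032541$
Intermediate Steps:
$b{\left(P,C \right)} = 3 + P$ ($b{\left(P,C \right)} = P + 3 = 3 + P$)
$J{\left(X \right)} = \frac{X + \left(-2 + X\right) \left(3 + 2 X\right)}{10 + X}$ ($J{\left(X \right)} = \frac{X + \left(-2 + X\right) \left(X + \left(3 + X\right)\right)}{X + 10} = \frac{X + \left(-2 + X\right) \left(3 + 2 X\right)}{10 + X}$)
$g{\left(T,A \right)} = T + A T$ ($g{\left(T,A \right)} = A T + T = T + A T$)
$\frac{1}{g{\left(35,J{\left(-15 \right)} \right)}} = \frac{1}{35 \left(1 + \frac{2 \left(-3 + \left(-15\right)^{2}\right)}{10 - 15}\right)} = \frac{1}{35 \left(1 + \frac{2 \left(-3 + 225\right)}{-5}\right)} = \frac{1}{35 \left(1 + 2 \left(- \frac{1}{5}\right) 222\right)} = \frac{1}{35 \left(1 - \frac{444}{5}\right)} = \frac{1}{35 \left(- \frac{439}{5}\right)} = \frac{1}{-3073} = - \frac{1}{3073}$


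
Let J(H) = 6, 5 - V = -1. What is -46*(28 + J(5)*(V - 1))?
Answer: -2668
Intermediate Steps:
V = 6 (V = 5 - 1*(-1) = 5 + 1 = 6)
-46*(28 + J(5)*(V - 1)) = -46*(28 + 6*(6 - 1)) = -46*(28 + 6*5) = -46*(28 + 30) = -46*58 = -2668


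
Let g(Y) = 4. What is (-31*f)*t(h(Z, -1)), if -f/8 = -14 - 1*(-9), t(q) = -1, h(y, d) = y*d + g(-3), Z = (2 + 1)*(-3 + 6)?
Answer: 1240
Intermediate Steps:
Z = 9 (Z = 3*3 = 9)
h(y, d) = 4 + d*y (h(y, d) = y*d + 4 = d*y + 4 = 4 + d*y)
f = 40 (f = -8*(-14 - 1*(-9)) = -8*(-14 + 9) = -8*(-5) = 40)
(-31*f)*t(h(Z, -1)) = -31*40*(-1) = -1240*(-1) = 1240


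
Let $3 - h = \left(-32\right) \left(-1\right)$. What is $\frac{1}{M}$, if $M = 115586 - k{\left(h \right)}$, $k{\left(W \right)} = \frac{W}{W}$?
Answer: $\frac{1}{115585} \approx 8.6516 \cdot 10^{-6}$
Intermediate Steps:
$h = -29$ ($h = 3 - \left(-32\right) \left(-1\right) = 3 - 32 = -29$)
$k{\left(W \right)} = 1$
$M = 115585$ ($M = 115586 - 1 = 115585$)
$\frac{1}{M} = \frac{1}{115585}$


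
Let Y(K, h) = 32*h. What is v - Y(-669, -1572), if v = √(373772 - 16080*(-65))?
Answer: 50304 + 2*√354743 ≈ 51495.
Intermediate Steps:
v = 2*√354743 (v = √(373772 + 1045200) = √1418972 = 2*√354743 ≈ 1191.2)
v - Y(-669, -1572) = 2*√354743 - 32*(-1572) = 2*√354743 - 1*(-50304) = 2*√354743 + 50304 = 50304 + 2*√354743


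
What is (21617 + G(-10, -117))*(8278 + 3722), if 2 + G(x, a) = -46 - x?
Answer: 258948000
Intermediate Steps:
G(x, a) = -48 - x (G(x, a) = -2 + (-46 - x) = -48 - x)
(21617 + G(-10, -117))*(8278 + 3722) = (21617 + (-48 - 1*(-10)))*(8278 + 3722) = (21617 + (-48 + 10))*12000 = (21617 - 38)*12000 = 21579*12000 = 258948000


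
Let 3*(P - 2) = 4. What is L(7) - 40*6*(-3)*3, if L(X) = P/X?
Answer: 45370/21 ≈ 2160.5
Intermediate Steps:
P = 10/3 (P = 2 + (⅓)*4 = 2 + 4/3 = 10/3 ≈ 3.3333)
L(X) = 10/(3*X)
L(7) - 40*6*(-3)*3 = (10/3)/7 - 40*6*(-3)*3 = (10/3)*(⅐) - (-720)*3 = 10/21 - 40*(-54) = 10/21 + 2160 = 45370/21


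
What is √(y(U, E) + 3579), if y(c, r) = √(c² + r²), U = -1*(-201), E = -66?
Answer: √(3579 + 3*√4973) ≈ 61.568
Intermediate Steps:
U = 201
√(y(U, E) + 3579) = √(√(201² + (-66)²) + 3579) = √(√(40401 + 4356) + 3579) = √(√44757 + 3579) = √(3*√4973 + 3579) = √(3579 + 3*√4973)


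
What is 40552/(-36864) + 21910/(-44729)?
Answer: -327692581/206111232 ≈ -1.5899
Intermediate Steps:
40552/(-36864) + 21910/(-44729) = 40552*(-1/36864) + 21910*(-1/44729) = -5069/4608 - 21910/44729 = -327692581/206111232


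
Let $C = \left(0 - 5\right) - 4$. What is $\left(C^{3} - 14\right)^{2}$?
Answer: $552049$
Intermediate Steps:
$C = -9$ ($C = -5 - 4 = -9$)
$\left(C^{3} - 14\right)^{2} = \left(\left(-9\right)^{3} - 14\right)^{2} = \left(-729 - 14\right)^{2} = \left(-743\right)^{2} = 552049$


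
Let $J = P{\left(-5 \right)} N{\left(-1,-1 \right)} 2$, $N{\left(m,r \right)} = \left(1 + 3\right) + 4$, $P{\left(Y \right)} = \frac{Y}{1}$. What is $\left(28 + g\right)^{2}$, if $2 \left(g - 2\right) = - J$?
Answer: $4900$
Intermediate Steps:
$P{\left(Y \right)} = Y$ ($P{\left(Y \right)} = Y 1 = Y$)
$N{\left(m,r \right)} = 8$ ($N{\left(m,r \right)} = 4 + 4 = 8$)
$J = -80$ ($J = \left(-5\right) 8 \cdot 2 = \left(-40\right) 2 = -80$)
$g = 42$ ($g = 2 + \frac{\left(-1\right) \left(-80\right)}{2} = 2 + \frac{1}{2} \cdot 80 = 2 + 40 = 42$)
$\left(28 + g\right)^{2} = \left(28 + 42\right)^{2} = 70^{2} = 4900$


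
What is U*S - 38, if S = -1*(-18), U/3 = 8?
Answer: 394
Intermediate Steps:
U = 24 (U = 3*8 = 24)
S = 18
U*S - 38 = 24*18 - 38 = 432 - 38 = 394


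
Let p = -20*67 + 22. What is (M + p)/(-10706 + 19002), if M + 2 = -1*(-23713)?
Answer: 22393/8296 ≈ 2.6993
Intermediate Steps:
M = 23711 (M = -2 - 1*(-23713) = -2 + 23713 = 23711)
p = -1318 (p = -1340 + 22 = -1318)
(M + p)/(-10706 + 19002) = (23711 - 1318)/(-10706 + 19002) = 22393/8296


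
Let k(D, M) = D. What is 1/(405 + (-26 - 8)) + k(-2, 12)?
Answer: -741/371 ≈ -1.9973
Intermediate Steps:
1/(405 + (-26 - 8)) + k(-2, 12) = 1/(405 + (-26 - 8)) - 2 = 1/(405 - 34) - 2 = 1/371 - 2 = -741/371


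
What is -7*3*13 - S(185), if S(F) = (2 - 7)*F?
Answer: 652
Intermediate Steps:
S(F) = -5*F
-7*3*13 - S(185) = -7*3*13 - (-5)*185 = -21*13 - 1*(-925) = -273 + 925 = 652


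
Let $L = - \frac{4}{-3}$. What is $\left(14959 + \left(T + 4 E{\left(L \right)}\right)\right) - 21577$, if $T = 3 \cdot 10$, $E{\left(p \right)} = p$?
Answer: $- \frac{19748}{3} \approx -6582.7$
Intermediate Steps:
$L = \frac{4}{3}$ ($L = \left(-4\right) \left(- \frac{1}{3}\right) = \frac{4}{3} \approx 1.3333$)
$T = 30$
$\left(14959 + \left(T + 4 E{\left(L \right)}\right)\right) - 21577 = \left(14959 + \left(30 + 4 \cdot \frac{4}{3}\right)\right) - 21577 = \left(14959 + \left(30 + \frac{16}{3}\right)\right) - 21577 = \left(14959 + \frac{106}{3}\right) - 21577 = \frac{44983}{3} - 21577 = - \frac{19748}{3}$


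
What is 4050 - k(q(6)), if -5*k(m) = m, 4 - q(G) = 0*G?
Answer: 20254/5 ≈ 4050.8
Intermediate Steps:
q(G) = 4 (q(G) = 4 - 0*G = 4 - 1*0 = 4 + 0 = 4)
k(m) = -m/5
4050 - k(q(6)) = 4050 - (-1)*4/5 = 4050 - 1*(-4/5) = 4050 + 4/5 = 20254/5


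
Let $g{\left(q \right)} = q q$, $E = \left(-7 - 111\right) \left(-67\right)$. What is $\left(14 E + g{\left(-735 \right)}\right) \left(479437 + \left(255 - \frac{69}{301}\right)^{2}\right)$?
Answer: $\frac{4585952786883971}{12943} \approx 3.5432 \cdot 10^{11}$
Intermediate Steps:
$E = 7906$ ($E = \left(-118\right) \left(-67\right) = 7906$)
$g{\left(q \right)} = q^{2}$
$\left(14 E + g{\left(-735 \right)}\right) \left(479437 + \left(255 - \frac{69}{301}\right)^{2}\right) = \left(14 \cdot 7906 + \left(-735\right)^{2}\right) \left(479437 + \left(255 - \frac{69}{301}\right)^{2}\right) = \left(110684 + 540225\right) \left(479437 + \left(255 - \frac{69}{301}\right)^{2}\right) = 650909 \left(479437 + \left(255 - \frac{69}{301}\right)^{2}\right) = 650909 \left(479437 + \left(\frac{76686}{301}\right)^{2}\right) = 650909 \left(479437 + \frac{5880742596}{90601}\right) = 650909 \cdot \frac{49318214233}{90601} = \frac{4585952786883971}{12943}$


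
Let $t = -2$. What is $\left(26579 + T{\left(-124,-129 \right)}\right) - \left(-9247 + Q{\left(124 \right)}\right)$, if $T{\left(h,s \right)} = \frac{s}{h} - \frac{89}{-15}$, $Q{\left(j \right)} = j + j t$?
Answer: $\frac{66879971}{1860} \approx 35957.0$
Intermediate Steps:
$Q{\left(j \right)} = - j$ ($Q{\left(j \right)} = j + j \left(-2\right) = j - 2 j = - j$)
$T{\left(h,s \right)} = \frac{89}{15} + \frac{s}{h}$ ($T{\left(h,s \right)} = \frac{s}{h} - - \frac{89}{15} = \frac{s}{h} + \frac{89}{15} = \frac{89}{15} + \frac{s}{h}$)
$\left(26579 + T{\left(-124,-129 \right)}\right) - \left(-9247 + Q{\left(124 \right)}\right) = \left(26579 + \left(\frac{89}{15} - \frac{129}{-124}\right)\right) + \left(9247 - \left(-1\right) 124\right) = \left(26579 + \left(\frac{89}{15} - - \frac{129}{124}\right)\right) + \left(9247 - -124\right) = \left(26579 + \left(\frac{89}{15} + \frac{129}{124}\right)\right) + \left(9247 + 124\right) = \left(26579 + \frac{12971}{1860}\right) + 9371 = \frac{49449911}{1860} + 9371 = \frac{66879971}{1860}$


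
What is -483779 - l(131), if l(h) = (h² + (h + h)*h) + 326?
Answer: -535588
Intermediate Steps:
l(h) = 326 + 3*h² (l(h) = (h² + (2*h)*h) + 326 = (h² + 2*h²) + 326 = 3*h² + 326 = 326 + 3*h²)
-483779 - l(131) = -483779 - (326 + 3*131²) = -483779 - (326 + 3*17161) = -483779 - (326 + 51483) = -483779 - 1*51809 = -483779 - 51809 = -535588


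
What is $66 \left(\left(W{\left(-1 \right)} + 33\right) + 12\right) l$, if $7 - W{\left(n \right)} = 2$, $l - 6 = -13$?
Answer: $-23100$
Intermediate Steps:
$l = -7$ ($l = 6 - 13 = -7$)
$W{\left(n \right)} = 5$ ($W{\left(n \right)} = 7 - 2 = 5$)
$66 \left(\left(W{\left(-1 \right)} + 33\right) + 12\right) l = 66 \left(\left(5 + 33\right) + 12\right) \left(-7\right) = 66 \left(38 + 12\right) \left(-7\right) = 66 \cdot 50 \left(-7\right) = 3300 \left(-7\right) = -23100$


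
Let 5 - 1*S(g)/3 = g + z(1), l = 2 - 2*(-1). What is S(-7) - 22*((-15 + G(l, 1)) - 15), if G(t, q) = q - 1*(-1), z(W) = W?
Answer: 649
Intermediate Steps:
l = 4 (l = 2 + 2 = 4)
G(t, q) = 1 + q (G(t, q) = q + 1 = 1 + q)
S(g) = 12 - 3*g (S(g) = 15 - 3*(g + 1) = 15 - 3*(1 + g) = 15 + (-3 - 3*g) = 12 - 3*g)
S(-7) - 22*((-15 + G(l, 1)) - 15) = (12 - 3*(-7)) - 22*((-15 + (1 + 1)) - 15) = (12 + 21) - 22*((-15 + 2) - 15) = 33 - 22*(-13 - 15) = 33 - 22*(-28) = 33 + 616 = 649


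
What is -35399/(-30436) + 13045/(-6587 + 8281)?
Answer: 32643109/3682756 ≈ 8.8638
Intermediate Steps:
-35399/(-30436) + 13045/(-6587 + 8281) = -35399*(-1/30436) + 13045/1694 = 5057/4348 + 13045*(1/1694) = 5057/4348 + 13045/1694 = 32643109/3682756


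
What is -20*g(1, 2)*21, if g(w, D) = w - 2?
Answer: 420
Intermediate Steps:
g(w, D) = -2 + w
-20*g(1, 2)*21 = -20*(-2 + 1)*21 = -20*(-1)*21 = 20*21 = 420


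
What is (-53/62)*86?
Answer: -2279/31 ≈ -73.516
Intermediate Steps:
(-53/62)*86 = ((1/62)*(-53))*86 = -53/62*86 = -2279/31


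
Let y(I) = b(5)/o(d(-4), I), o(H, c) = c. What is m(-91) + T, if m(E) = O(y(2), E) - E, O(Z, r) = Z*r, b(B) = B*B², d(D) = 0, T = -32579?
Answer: -76351/2 ≈ -38176.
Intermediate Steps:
b(B) = B³
y(I) = 125/I (y(I) = 5³/I = 125/I)
m(E) = 123*E/2 (m(E) = (125/2)*E - E = (125*(½))*E - E = 125*E/2 - E = 123*E/2)
m(-91) + T = (123/2)*(-91) - 32579 = -11193/2 - 32579 = -76351/2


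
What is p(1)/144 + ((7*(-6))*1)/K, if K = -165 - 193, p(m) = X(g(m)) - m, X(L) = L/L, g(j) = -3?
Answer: 21/179 ≈ 0.11732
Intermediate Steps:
X(L) = 1
p(m) = 1 - m
K = -358
p(1)/144 + ((7*(-6))*1)/K = (1 - 1*1)/144 + ((7*(-6))*1)/(-358) = (1 - 1)*(1/144) - 42*1*(-1/358) = 0*(1/144) - 42*(-1/358) = 0 + 21/179 = 21/179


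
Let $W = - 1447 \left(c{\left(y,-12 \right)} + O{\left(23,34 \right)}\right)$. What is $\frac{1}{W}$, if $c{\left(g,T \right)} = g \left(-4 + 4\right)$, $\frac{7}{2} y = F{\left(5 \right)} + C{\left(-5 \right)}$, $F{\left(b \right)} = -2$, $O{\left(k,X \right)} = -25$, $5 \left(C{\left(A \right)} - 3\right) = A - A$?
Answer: $\frac{1}{36175} \approx 2.7643 \cdot 10^{-5}$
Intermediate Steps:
$C{\left(A \right)} = 3$ ($C{\left(A \right)} = 3 + \frac{A - A}{5} = 3 + \frac{1}{5} \cdot 0 = 3 + 0 = 3$)
$y = \frac{2}{7}$ ($y = \frac{2 \left(-2 + 3\right)}{7} = \frac{2}{7} \cdot 1 = \frac{2}{7} \approx 0.28571$)
$c{\left(g,T \right)} = 0$ ($c{\left(g,T \right)} = g 0 = 0$)
$W = 36175$ ($W = - 1447 \left(0 - 25\right) = \left(-1447\right) \left(-25\right) = 36175$)
$\frac{1}{W} = \frac{1}{36175}$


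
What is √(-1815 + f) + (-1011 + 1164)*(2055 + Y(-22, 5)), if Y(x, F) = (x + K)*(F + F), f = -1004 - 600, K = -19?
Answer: 251685 + I*√3419 ≈ 2.5169e+5 + 58.472*I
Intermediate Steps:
f = -1604
Y(x, F) = 2*F*(-19 + x) (Y(x, F) = (x - 19)*(F + F) = (-19 + x)*(2*F) = 2*F*(-19 + x))
√(-1815 + f) + (-1011 + 1164)*(2055 + Y(-22, 5)) = √(-1815 - 1604) + (-1011 + 1164)*(2055 + 2*5*(-19 - 22)) = √(-3419) + 153*(2055 + 2*5*(-41)) = I*√3419 + 153*(2055 - 410) = I*√3419 + 153*1645 = I*√3419 + 251685 = 251685 + I*√3419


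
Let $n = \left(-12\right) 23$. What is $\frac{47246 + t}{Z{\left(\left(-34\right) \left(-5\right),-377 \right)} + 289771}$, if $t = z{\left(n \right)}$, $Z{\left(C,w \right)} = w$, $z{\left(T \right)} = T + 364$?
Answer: $\frac{483}{2953} \approx 0.16356$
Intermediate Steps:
$n = -276$
$z{\left(T \right)} = 364 + T$
$t = 88$ ($t = 364 - 276 = 88$)
$\frac{47246 + t}{Z{\left(\left(-34\right) \left(-5\right),-377 \right)} + 289771} = \frac{47246 + 88}{-377 + 289771} = \frac{47334}{289394} = 47334 \cdot \frac{1}{289394} = \frac{483}{2953}$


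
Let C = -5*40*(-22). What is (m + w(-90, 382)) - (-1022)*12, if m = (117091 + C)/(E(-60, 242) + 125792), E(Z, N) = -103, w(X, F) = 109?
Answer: 1555271488/125689 ≈ 12374.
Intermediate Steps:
C = 4400 (C = -200*(-22) = 4400)
m = 121491/125689 (m = (117091 + 4400)/(-103 + 125792) = 121491/125689 ≈ 0.96660)
(m + w(-90, 382)) - (-1022)*12 = (121491/125689 + 109) - (-1022)*12 = 13821592/125689 - 1*(-12264) = 13821592/125689 + 12264 = 1555271488/125689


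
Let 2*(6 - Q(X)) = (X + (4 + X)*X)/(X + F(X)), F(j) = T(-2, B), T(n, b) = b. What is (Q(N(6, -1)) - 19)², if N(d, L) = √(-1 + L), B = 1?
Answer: (673*I + 744*√2)/(2*(I + 2*√2)) ≈ 202.72 + 47.298*I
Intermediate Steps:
F(j) = 1
Q(X) = 6 - (X + X*(4 + X))/(2*(1 + X)) (Q(X) = 6 - (X + (4 + X)*X)/(2*(X + 1)) = 6 - (X + X*(4 + X))/(2*(1 + X)))
(Q(N(6, -1)) - 19)² = ((12 - (√(-1 - 1))² + 7*√(-1 - 1))/(2*(1 + √(-1 - 1))) - 19)² = ((12 - (√(-2))² + 7*√(-2))/(2*(1 + √(-2))) - 19)² = ((12 - (I*√2)² + 7*(I*√2))/(2*(1 + I*√2)) - 19)² = ((12 - 1*(-2) + 7*I*√2)/(2*(1 + I*√2)) - 19)² = ((12 + 2 + 7*I*√2)/(2*(1 + I*√2)) - 19)² = ((14 + 7*I*√2)/(2*(1 + I*√2)) - 19)² = (-19 + (14 + 7*I*√2)/(2*(1 + I*√2)))²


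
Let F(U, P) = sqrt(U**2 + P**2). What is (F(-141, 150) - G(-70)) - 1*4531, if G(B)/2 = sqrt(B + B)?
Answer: -4531 + 3*sqrt(4709) - 4*I*sqrt(35) ≈ -4325.1 - 23.664*I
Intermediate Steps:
F(U, P) = sqrt(P**2 + U**2)
G(B) = 2*sqrt(2)*sqrt(B) (G(B) = 2*sqrt(B + B) = 2*sqrt(2*B) = 2*(sqrt(2)*sqrt(B)) = 2*sqrt(2)*sqrt(B))
(F(-141, 150) - G(-70)) - 1*4531 = (sqrt(150**2 + (-141)**2) - 2*sqrt(2)*sqrt(-70)) - 1*4531 = (sqrt(22500 + 19881) - 2*sqrt(2)*I*sqrt(70)) - 4531 = (sqrt(42381) - 4*I*sqrt(35)) - 4531 = (3*sqrt(4709) - 4*I*sqrt(35)) - 4531 = -4531 + 3*sqrt(4709) - 4*I*sqrt(35)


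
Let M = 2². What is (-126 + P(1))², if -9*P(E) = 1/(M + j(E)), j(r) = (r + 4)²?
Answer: 1081554769/68121 ≈ 15877.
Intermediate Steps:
j(r) = (4 + r)²
M = 4
P(E) = -1/(9*(4 + (4 + E)²))
(-126 + P(1))² = (-126 - 1/(36 + 9*(4 + 1)²))² = (-126 - 1/(36 + 9*5²))² = (-126 - 1/(36 + 9*25))² = (-126 - 1/(36 + 225))² = (-126 - 1/261)² = (-32887/261)² = 1081554769/68121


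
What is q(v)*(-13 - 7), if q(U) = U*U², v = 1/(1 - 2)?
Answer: 20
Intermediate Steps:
v = -1 (v = 1/(-1) = -1)
q(U) = U³
q(v)*(-13 - 7) = (-1)³*(-13 - 7) = -1*(-20) = 20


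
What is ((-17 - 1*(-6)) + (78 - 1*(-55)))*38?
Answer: 4636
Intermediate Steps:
((-17 - 1*(-6)) + (78 - 1*(-55)))*38 = ((-17 + 6) + (78 + 55))*38 = (-11 + 133)*38 = 122*38 = 4636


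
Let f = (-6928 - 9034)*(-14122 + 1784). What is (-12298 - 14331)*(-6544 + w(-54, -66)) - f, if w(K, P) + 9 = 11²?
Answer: -25661428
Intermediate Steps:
w(K, P) = 112 (w(K, P) = -9 + 11² = -9 + 121 = 112)
f = 196939156 (f = -15962*(-12338) = 196939156)
(-12298 - 14331)*(-6544 + w(-54, -66)) - f = (-12298 - 14331)*(-6544 + 112) - 1*196939156 = -26629*(-6432) - 196939156 = 171277728 - 196939156 = -25661428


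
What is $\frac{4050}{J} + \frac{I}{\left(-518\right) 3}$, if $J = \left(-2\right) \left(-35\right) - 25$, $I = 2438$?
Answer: $\frac{68711}{777} \approx 88.431$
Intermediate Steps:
$J = 45$ ($J = 70 - 25 = 45$)
$\frac{4050}{J} + \frac{I}{\left(-518\right) 3} = \frac{4050}{45} + \frac{2438}{\left(-518\right) 3} = 4050 \cdot \frac{1}{45} + \frac{2438}{-1554} = 90 + 2438 \left(- \frac{1}{1554}\right) = 90 - \frac{1219}{777} = \frac{68711}{777}$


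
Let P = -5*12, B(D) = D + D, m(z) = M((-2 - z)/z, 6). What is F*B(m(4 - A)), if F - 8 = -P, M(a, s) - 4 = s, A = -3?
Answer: 1360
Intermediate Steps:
M(a, s) = 4 + s
m(z) = 10 (m(z) = 4 + 6 = 10)
B(D) = 2*D
P = -60
F = 68 (F = 8 - 1*(-60) = 8 + 60 = 68)
F*B(m(4 - A)) = 68*(2*10) = 68*20 = 1360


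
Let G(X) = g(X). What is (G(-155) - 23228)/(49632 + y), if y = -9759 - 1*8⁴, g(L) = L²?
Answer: 797/35777 ≈ 0.022277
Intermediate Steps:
G(X) = X²
y = -13855 (y = -9759 - 1*4096 = -9759 - 4096 = -13855)
(G(-155) - 23228)/(49632 + y) = ((-155)² - 23228)/(49632 - 13855) = (24025 - 23228)/35777 = 797*(1/35777) = 797/35777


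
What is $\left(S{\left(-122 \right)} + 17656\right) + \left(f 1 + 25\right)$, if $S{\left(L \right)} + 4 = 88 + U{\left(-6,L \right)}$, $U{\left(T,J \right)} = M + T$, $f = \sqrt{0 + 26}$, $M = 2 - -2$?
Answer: $17763 + \sqrt{26} \approx 17768.0$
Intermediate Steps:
$M = 4$ ($M = 2 + 2 = 4$)
$f = \sqrt{26} \approx 5.099$
$U{\left(T,J \right)} = 4 + T$
$S{\left(L \right)} = 82$ ($S{\left(L \right)} = -4 + \left(88 + \left(4 - 6\right)\right) = -4 + \left(88 - 2\right) = -4 + 86 = 82$)
$\left(S{\left(-122 \right)} + 17656\right) + \left(f 1 + 25\right) = \left(82 + 17656\right) + \left(\sqrt{26} \cdot 1 + 25\right) = 17738 + \left(\sqrt{26} + 25\right) = 17738 + \left(25 + \sqrt{26}\right) = 17763 + \sqrt{26}$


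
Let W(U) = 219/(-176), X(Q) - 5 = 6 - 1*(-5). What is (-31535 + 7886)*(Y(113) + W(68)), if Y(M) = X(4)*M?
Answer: -7520121861/176 ≈ -4.2728e+7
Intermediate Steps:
X(Q) = 16 (X(Q) = 5 + (6 - 1*(-5)) = 5 + (6 + 5) = 5 + 11 = 16)
W(U) = -219/176 (W(U) = 219*(-1/176) = -219/176)
Y(M) = 16*M
(-31535 + 7886)*(Y(113) + W(68)) = (-31535 + 7886)*(16*113 - 219/176) = -23649*(1808 - 219/176) = -23649*317989/176 = -7520121861/176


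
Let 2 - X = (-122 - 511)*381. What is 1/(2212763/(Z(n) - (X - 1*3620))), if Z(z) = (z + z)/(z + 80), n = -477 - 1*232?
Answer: -21345811/198832561 ≈ -0.10736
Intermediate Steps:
n = -709 (n = -477 - 232 = -709)
X = 241175 (X = 2 - (-122 - 511)*381 = 2 - (-633)*381 = 2 - 1*(-241173) = 2 + 241173 = 241175)
Z(z) = 2*z/(80 + z) (Z(z) = (2*z)/(80 + z) = 2*z/(80 + z))
1/(2212763/(Z(n) - (X - 1*3620))) = 1/(2212763/(2*(-709)/(80 - 709) - (241175 - 1*3620))) = 1/(2212763/(2*(-709)/(-629) - (241175 - 3620))) = 1/(2212763/(2*(-709)*(-1/629) - 1*237555)) = 1/(2212763/(1418/629 - 237555)) = 1/(2212763/(-149420677/629)) = 1/(2212763*(-629/149420677)) = 1/(-198832561/21345811) = -21345811/198832561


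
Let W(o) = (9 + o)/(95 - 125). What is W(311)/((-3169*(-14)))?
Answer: -16/66549 ≈ -0.00024042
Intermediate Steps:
W(o) = -3/10 - o/30 (W(o) = (9 + o)/(-30) = (9 + o)*(-1/30) = -3/10 - o/30)
W(311)/((-3169*(-14))) = (-3/10 - 1/30*311)/((-3169*(-14))) = (-3/10 - 311/30)/44366 = -32/3*1/44366 = -16/66549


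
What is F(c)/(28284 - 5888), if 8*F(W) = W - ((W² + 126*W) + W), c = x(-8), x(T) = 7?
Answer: -931/179168 ≈ -0.0051962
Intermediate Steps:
c = 7
F(W) = -63*W/4 - W²/8 (F(W) = (W - ((W² + 126*W) + W))/8 = (W - (W² + 127*W))/8 = (W + (-W² - 127*W))/8 = (-W² - 126*W)/8 = -63*W/4 - W²/8)
F(c)/(28284 - 5888) = (-⅛*7*(126 + 7))/(28284 - 5888) = -⅛*7*133/22396 = -931/8*1/22396 = -931/179168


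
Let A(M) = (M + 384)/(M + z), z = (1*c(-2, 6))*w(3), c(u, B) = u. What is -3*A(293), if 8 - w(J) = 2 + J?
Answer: -2031/287 ≈ -7.0767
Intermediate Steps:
w(J) = 6 - J (w(J) = 8 - (2 + J) = 8 + (-2 - J) = 6 - J)
z = -6 (z = (1*(-2))*(6 - 1*3) = -2*(6 - 3) = -2*3 = -6)
A(M) = (384 + M)/(-6 + M) (A(M) = (M + 384)/(M - 6) = (384 + M)/(-6 + M))
-3*A(293) = -3*(384 + 293)/(-6 + 293) = -3*677/287 = -2031/287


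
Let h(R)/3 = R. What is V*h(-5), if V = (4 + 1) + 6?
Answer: -165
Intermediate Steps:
h(R) = 3*R
V = 11 (V = 5 + 6 = 11)
V*h(-5) = 11*(3*(-5)) = 11*(-15) = -165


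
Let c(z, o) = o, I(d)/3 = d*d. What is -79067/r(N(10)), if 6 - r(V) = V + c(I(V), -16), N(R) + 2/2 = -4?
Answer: -79067/27 ≈ -2928.4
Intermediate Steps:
I(d) = 3*d² (I(d) = 3*(d*d) = 3*d²)
N(R) = -5 (N(R) = -1 - 4 = -5)
r(V) = 22 - V (r(V) = 6 - (V - 16) = 6 - (-16 + V) = 6 + (16 - V) = 22 - V)
-79067/r(N(10)) = -79067/(22 - 1*(-5)) = -79067/(22 + 5) = -79067/27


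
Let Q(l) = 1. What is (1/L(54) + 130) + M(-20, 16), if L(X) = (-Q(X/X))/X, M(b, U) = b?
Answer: 56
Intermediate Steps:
L(X) = -1/X (L(X) = (-1*1)/X = -1/X)
(1/L(54) + 130) + M(-20, 16) = (1/(-1/54) + 130) - 20 = (-54 + 130) - 20 = 76 - 20 = 56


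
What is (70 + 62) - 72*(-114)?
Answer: 8340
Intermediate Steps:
(70 + 62) - 72*(-114) = 132 + 8208 = 8340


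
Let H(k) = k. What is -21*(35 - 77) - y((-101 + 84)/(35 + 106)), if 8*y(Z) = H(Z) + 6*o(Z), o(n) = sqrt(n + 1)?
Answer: 994913/1128 - sqrt(4371)/94 ≈ 881.31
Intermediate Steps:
o(n) = sqrt(1 + n)
y(Z) = Z/8 + 3*sqrt(1 + Z)/4 (y(Z) = (Z + 6*sqrt(1 + Z))/8 = Z/8 + 3*sqrt(1 + Z)/4)
-21*(35 - 77) - y((-101 + 84)/(35 + 106)) = -21*(35 - 77) - (((-101 + 84)/(35 + 106))/8 + 3*sqrt(1 + (-101 + 84)/(35 + 106))/4) = -21*(-42) - ((-17/141)/8 + 3*sqrt(1 - 17/141)/4) = 882 - ((-17*1/141)/8 + 3*sqrt(1 - 17*1/141)/4) = 882 - ((1/8)*(-17/141) + 3*sqrt(1 - 17/141)/4) = 882 - (-17/1128 + 3*sqrt(124/141)/4) = 882 - (-17/1128 + 3*(2*sqrt(4371)/141)/4) = 882 - (-17/1128 + sqrt(4371)/94) = 882 + (17/1128 - sqrt(4371)/94) = 994913/1128 - sqrt(4371)/94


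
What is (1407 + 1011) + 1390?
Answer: 3808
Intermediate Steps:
(1407 + 1011) + 1390 = 2418 + 1390 = 3808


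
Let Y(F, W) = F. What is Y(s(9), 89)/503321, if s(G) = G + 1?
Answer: 10/503321 ≈ 1.9868e-5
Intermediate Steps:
s(G) = 1 + G
Y(s(9), 89)/503321 = (1 + 9)/503321 = 10*(1/503321) = 10/503321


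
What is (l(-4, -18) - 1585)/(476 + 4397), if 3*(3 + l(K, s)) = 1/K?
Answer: -19057/58476 ≈ -0.32589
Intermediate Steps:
l(K, s) = -3 + 1/(3*K)
(l(-4, -18) - 1585)/(476 + 4397) = ((-3 + (⅓)/(-4)) - 1585)/(476 + 4397) = ((-3 + (⅓)*(-¼)) - 1585)/4873 = ((-3 - 1/12) - 1585)*(1/4873) = (-37/12 - 1585)*(1/4873) = -19057/12*1/4873 = -19057/58476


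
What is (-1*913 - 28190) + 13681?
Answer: -15422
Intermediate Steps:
(-1*913 - 28190) + 13681 = (-913 - 28190) + 13681 = -29103 + 13681 = -15422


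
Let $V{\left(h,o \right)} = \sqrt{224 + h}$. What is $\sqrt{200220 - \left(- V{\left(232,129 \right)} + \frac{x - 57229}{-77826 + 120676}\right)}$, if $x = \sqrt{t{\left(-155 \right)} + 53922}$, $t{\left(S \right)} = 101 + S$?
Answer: $\frac{\sqrt{14705235968506 - 229676 \sqrt{3} + 146889800 \sqrt{114}}}{8570} \approx 447.48$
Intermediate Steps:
$x = 134 \sqrt{3}$ ($x = \sqrt{\left(101 - 155\right) + 53922} = \sqrt{-54 + 53922} = \sqrt{53868} = 134 \sqrt{3} \approx 232.09$)
$\sqrt{200220 - \left(- V{\left(232,129 \right)} + \frac{x - 57229}{-77826 + 120676}\right)} = \sqrt{200220 - \left(- \sqrt{224 + 232} + \frac{134 \sqrt{3} - 57229}{-77826 + 120676}\right)} = \sqrt{200220 + \left(\sqrt{456} - \frac{-57229 + 134 \sqrt{3}}{42850}\right)} = \sqrt{200220 + \left(2 \sqrt{114} - \left(-57229 + 134 \sqrt{3}\right) \frac{1}{42850}\right)} = \sqrt{200220 - \left(- \frac{57229}{42850} - 2 \sqrt{114} + \frac{67 \sqrt{3}}{21425}\right)} = \sqrt{200220 + \left(2 \sqrt{114} + \left(\frac{57229}{42850} - \frac{67 \sqrt{3}}{21425}\right)\right)} = \sqrt{200220 + \left(\frac{57229}{42850} + 2 \sqrt{114} - \frac{67 \sqrt{3}}{21425}\right)} = \sqrt{\frac{8579484229}{42850} + 2 \sqrt{114} - \frac{67 \sqrt{3}}{21425}}$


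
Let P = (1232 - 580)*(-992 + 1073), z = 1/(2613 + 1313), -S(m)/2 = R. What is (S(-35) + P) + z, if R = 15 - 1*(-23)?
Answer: 207041537/3926 ≈ 52736.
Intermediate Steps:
R = 38 (R = 15 + 23 = 38)
S(m) = -76 (S(m) = -2*38 = -76)
z = 1/3926 ≈ 0.00025471
P = 52812 (P = 652*81 = 52812)
(S(-35) + P) + z = (-76 + 52812) + 1/3926 = 52736 + 1/3926 = 207041537/3926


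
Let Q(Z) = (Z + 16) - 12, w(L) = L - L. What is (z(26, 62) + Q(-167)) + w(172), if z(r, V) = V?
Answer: -101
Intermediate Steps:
w(L) = 0
Q(Z) = 4 + Z (Q(Z) = (16 + Z) - 12 = 4 + Z)
(z(26, 62) + Q(-167)) + w(172) = (62 + (4 - 167)) + 0 = (62 - 163) + 0 = -101 + 0 = -101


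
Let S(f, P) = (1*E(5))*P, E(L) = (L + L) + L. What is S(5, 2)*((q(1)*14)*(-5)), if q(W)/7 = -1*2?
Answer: 29400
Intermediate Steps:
E(L) = 3*L (E(L) = 2*L + L = 3*L)
q(W) = -14 (q(W) = 7*(-1*2) = 7*(-2) = -14)
S(f, P) = 15*P (S(f, P) = (1*(3*5))*P = (1*15)*P = 15*P)
S(5, 2)*((q(1)*14)*(-5)) = (15*2)*(-14*14*(-5)) = 30*(-196*(-5)) = 30*980 = 29400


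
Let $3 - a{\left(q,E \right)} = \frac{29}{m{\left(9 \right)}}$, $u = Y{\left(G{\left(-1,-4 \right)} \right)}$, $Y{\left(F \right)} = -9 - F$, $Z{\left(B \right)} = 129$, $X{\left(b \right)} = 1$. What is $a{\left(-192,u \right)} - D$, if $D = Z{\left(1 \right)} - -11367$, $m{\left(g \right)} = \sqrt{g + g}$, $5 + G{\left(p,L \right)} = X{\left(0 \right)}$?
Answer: $-11493 - \frac{29 \sqrt{2}}{6} \approx -11500.0$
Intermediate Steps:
$G{\left(p,L \right)} = -4$ ($G{\left(p,L \right)} = -5 + 1 = -4$)
$m{\left(g \right)} = \sqrt{2} \sqrt{g}$ ($m{\left(g \right)} = \sqrt{2 g} = \sqrt{2} \sqrt{g}$)
$u = -5$ ($u = -9 - -4 = -9 + 4 = -5$)
$D = 11496$ ($D = 129 - -11367 = 129 + 11367 = 11496$)
$a{\left(q,E \right)} = 3 - \frac{29 \sqrt{2}}{6}$ ($a{\left(q,E \right)} = 3 - \frac{29}{\sqrt{2} \sqrt{9}} = 3 - \frac{29}{\sqrt{2} \cdot 3} = 3 - \frac{29}{3 \sqrt{2}} = 3 - 29 \frac{\sqrt{2}}{6} = 3 - \frac{29 \sqrt{2}}{6}$)
$a{\left(-192,u \right)} - D = \left(3 - \frac{29 \sqrt{2}}{6}\right) - 11496 = -11493 - \frac{29 \sqrt{2}}{6}$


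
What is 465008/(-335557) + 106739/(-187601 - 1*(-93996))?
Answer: -79344092463/31409812985 ≈ -2.5261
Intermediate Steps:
465008/(-335557) + 106739/(-187601 - 1*(-93996)) = 465008*(-1/335557) + 106739/(-187601 + 93996) = -465008/335557 + 106739/(-93605) = -465008/335557 + 106739*(-1/93605) = -465008/335557 - 106739/93605 = -79344092463/31409812985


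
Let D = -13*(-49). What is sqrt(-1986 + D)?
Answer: I*sqrt(1349) ≈ 36.729*I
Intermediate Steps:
D = 637
sqrt(-1986 + D) = sqrt(-1986 + 637) = sqrt(-1349) = I*sqrt(1349)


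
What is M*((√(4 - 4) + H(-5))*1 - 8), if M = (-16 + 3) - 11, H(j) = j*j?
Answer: -408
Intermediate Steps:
H(j) = j²
M = -24 (M = -13 - 11 = -24)
M*((√(4 - 4) + H(-5))*1 - 8) = -24*((√(4 - 4) + (-5)²)*1 - 8) = -24*((√0 + 25)*1 - 8) = -24*((0 + 25)*1 - 8) = -24*(25*1 - 8) = -24*(25 - 8) = -24*17 = -408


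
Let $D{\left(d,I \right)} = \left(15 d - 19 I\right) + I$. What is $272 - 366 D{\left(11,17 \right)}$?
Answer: $51878$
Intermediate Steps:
$D{\left(d,I \right)} = - 18 I + 15 d$ ($D{\left(d,I \right)} = \left(- 19 I + 15 d\right) + I = - 18 I + 15 d$)
$272 - 366 D{\left(11,17 \right)} = 272 - 366 \left(\left(-18\right) 17 + 15 \cdot 11\right) = 272 - 366 \left(-306 + 165\right) = 272 - -51606 = 272 + 51606 = 51878$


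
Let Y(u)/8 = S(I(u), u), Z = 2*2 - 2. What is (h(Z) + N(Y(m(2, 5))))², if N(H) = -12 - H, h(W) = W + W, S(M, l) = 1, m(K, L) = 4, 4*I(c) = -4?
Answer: 256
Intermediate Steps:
I(c) = -1 (I(c) = (¼)*(-4) = -1)
Z = 2 (Z = 4 - 2 = 2)
Y(u) = 8 (Y(u) = 8*1 = 8)
h(W) = 2*W
(h(Z) + N(Y(m(2, 5))))² = (2*2 + (-12 - 1*8))² = (4 + (-12 - 8))² = (4 - 20)² = (-16)² = 256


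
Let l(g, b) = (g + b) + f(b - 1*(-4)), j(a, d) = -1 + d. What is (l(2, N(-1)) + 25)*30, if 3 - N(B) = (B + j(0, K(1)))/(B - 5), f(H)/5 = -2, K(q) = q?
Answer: 595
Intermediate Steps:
f(H) = -10 (f(H) = 5*(-2) = -10)
N(B) = 3 - B/(-5 + B) (N(B) = 3 - (B + (-1 + 1))/(B - 5) = 3 - (B + 0)/(-5 + B) = 3 - B/(-5 + B))
l(g, b) = -10 + b + g (l(g, b) = (g + b) - 10 = (b + g) - 10 = -10 + b + g)
(l(2, N(-1)) + 25)*30 = ((-10 + (-15 + 2*(-1))/(-5 - 1) + 2) + 25)*30 = ((-10 + (-15 - 2)/(-6) + 2) + 25)*30 = ((-10 - ⅙*(-17) + 2) + 25)*30 = ((-10 + 17/6 + 2) + 25)*30 = (-31/6 + 25)*30 = (119/6)*30 = 595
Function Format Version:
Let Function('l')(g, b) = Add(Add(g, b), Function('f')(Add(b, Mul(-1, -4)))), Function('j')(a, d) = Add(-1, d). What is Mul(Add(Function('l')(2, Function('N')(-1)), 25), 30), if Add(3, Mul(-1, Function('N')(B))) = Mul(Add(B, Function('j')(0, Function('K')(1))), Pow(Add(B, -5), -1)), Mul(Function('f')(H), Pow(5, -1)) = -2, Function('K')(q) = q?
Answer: 595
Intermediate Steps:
Function('f')(H) = -10 (Function('f')(H) = Mul(5, -2) = -10)
Function('N')(B) = Add(3, Mul(-1, B, Pow(Add(-5, B), -1))) (Function('N')(B) = Add(3, Mul(-1, Mul(Add(B, Add(-1, 1)), Pow(Add(B, -5), -1)))) = Add(3, Mul(-1, Mul(Add(B, 0), Pow(Add(-5, B), -1)))) = Add(3, Mul(-1, Mul(B, Pow(Add(-5, B), -1)))) = Add(3, Mul(-1, B, Pow(Add(-5, B), -1))))
Function('l')(g, b) = Add(-10, b, g) (Function('l')(g, b) = Add(Add(g, b), -10) = Add(Add(b, g), -10) = Add(-10, b, g))
Mul(Add(Function('l')(2, Function('N')(-1)), 25), 30) = Mul(Add(Add(-10, Mul(Pow(Add(-5, -1), -1), Add(-15, Mul(2, -1))), 2), 25), 30) = Mul(Add(Add(-10, Mul(Pow(-6, -1), Add(-15, -2)), 2), 25), 30) = Mul(Add(Add(-10, Mul(Rational(-1, 6), -17), 2), 25), 30) = Mul(Add(Add(-10, Rational(17, 6), 2), 25), 30) = Mul(Add(Rational(-31, 6), 25), 30) = Mul(Rational(119, 6), 30) = 595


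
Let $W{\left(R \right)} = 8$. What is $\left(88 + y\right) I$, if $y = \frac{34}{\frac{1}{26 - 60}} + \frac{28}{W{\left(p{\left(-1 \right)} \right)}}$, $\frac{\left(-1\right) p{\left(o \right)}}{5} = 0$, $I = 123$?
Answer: $- \frac{261867}{2} \approx -1.3093 \cdot 10^{5}$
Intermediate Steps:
$p{\left(o \right)} = 0$ ($p{\left(o \right)} = \left(-5\right) 0 = 0$)
$y = - \frac{2305}{2}$ ($y = \frac{34}{\frac{1}{26 - 60}} + \frac{28}{8} = \frac{34}{\frac{1}{-34}} + 28 \cdot \frac{1}{8} = \frac{34}{- \frac{1}{34}} + \frac{7}{2} = 34 \left(-34\right) + \frac{7}{2} = -1156 + \frac{7}{2} = - \frac{2305}{2} \approx -1152.5$)
$\left(88 + y\right) I = \left(88 - \frac{2305}{2}\right) 123 = \left(- \frac{2129}{2}\right) 123 = - \frac{261867}{2}$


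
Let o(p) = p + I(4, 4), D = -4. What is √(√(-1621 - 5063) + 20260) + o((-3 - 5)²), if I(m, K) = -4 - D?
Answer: 64 + √(20260 + 2*I*√1671) ≈ 206.34 + 0.28719*I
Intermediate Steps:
I(m, K) = 0 (I(m, K) = -4 - 1*(-4) = -4 + 4 = 0)
o(p) = p (o(p) = p + 0 = p)
√(√(-1621 - 5063) + 20260) + o((-3 - 5)²) = √(√(-1621 - 5063) + 20260) + (-3 - 5)² = √(√(-6684) + 20260) + (-8)² = √(2*I*√1671 + 20260) + 64 = √(20260 + 2*I*√1671) + 64 = 64 + √(20260 + 2*I*√1671)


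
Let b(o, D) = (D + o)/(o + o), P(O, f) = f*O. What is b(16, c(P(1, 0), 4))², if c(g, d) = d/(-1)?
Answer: 9/64 ≈ 0.14063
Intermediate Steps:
P(O, f) = O*f
c(g, d) = -d (c(g, d) = d*(-1) = -d)
b(o, D) = (D + o)/(2*o) (b(o, D) = (D + o)/((2*o)) = (D + o)*(1/(2*o)) = (D + o)/(2*o))
b(16, c(P(1, 0), 4))² = ((½)*(-1*4 + 16)/16)² = ((½)*(1/16)*(-4 + 16))² = ((½)*(1/16)*12)² = (3/8)² = 9/64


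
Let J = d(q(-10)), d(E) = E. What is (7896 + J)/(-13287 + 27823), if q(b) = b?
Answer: 3943/7268 ≈ 0.54251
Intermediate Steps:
J = -10
(7896 + J)/(-13287 + 27823) = (7896 - 10)/(-13287 + 27823) = 7886/14536 = 7886*(1/14536) = 3943/7268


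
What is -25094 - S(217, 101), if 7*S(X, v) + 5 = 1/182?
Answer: -31968847/1274 ≈ -25093.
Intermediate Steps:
S(X, v) = -909/1274 (S(X, v) = -5/7 + (⅐)/182 = -5/7 + (⅐)*(1/182) = -5/7 + 1/1274 = -909/1274)
-25094 - S(217, 101) = -25094 - 1*(-909/1274) = -25094 + 909/1274 = -31968847/1274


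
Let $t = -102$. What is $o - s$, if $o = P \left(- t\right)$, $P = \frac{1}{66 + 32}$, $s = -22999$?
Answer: $\frac{1127002}{49} \approx 23000.0$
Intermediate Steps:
$P = \frac{1}{98} \approx 0.010204$
$o = \frac{51}{49}$ ($o = \frac{\left(-1\right) \left(-102\right)}{98} = \frac{1}{98} \cdot 102 = \frac{51}{49} \approx 1.0408$)
$o - s = \frac{51}{49} - -22999 = \frac{51}{49} + 22999 = \frac{1127002}{49}$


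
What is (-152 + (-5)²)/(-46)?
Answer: 127/46 ≈ 2.7609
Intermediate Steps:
(-152 + (-5)²)/(-46) = -(-152 + 25)/46 = -1/46*(-127) = 127/46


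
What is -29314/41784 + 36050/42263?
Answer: 133707809/882958596 ≈ 0.15143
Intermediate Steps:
-29314/41784 + 36050/42263 = -29314*1/41784 + 36050*(1/42263) = -14657/20892 + 36050/42263 = 133707809/882958596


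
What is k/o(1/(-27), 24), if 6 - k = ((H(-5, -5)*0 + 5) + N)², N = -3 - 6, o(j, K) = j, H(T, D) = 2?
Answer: 270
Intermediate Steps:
N = -9
k = -10 (k = 6 - ((2*0 + 5) - 9)² = 6 - ((0 + 5) - 9)² = 6 - (5 - 9)² = 6 - 1*(-4)² = 6 - 1*16 = 6 - 16 = -10)
k/o(1/(-27), 24) = -10/(1/(-27)) = -10/(-1/27) = -10*(-27) = 270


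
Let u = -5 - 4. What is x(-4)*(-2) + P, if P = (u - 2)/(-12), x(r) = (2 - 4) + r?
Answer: 155/12 ≈ 12.917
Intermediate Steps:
u = -9
x(r) = -2 + r
P = 11/12 (P = (-9 - 2)/(-12) = -11*(-1/12) = 11/12 ≈ 0.91667)
x(-4)*(-2) + P = (-2 - 4)*(-2) + 11/12 = -6*(-2) + 11/12 = 12 + 11/12 = 155/12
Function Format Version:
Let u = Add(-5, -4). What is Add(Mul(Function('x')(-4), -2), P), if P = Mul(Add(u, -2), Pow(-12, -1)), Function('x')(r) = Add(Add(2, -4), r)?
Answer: Rational(155, 12) ≈ 12.917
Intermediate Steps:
u = -9
Function('x')(r) = Add(-2, r)
P = Rational(11, 12) (P = Mul(Add(-9, -2), Pow(-12, -1)) = Mul(-11, Rational(-1, 12)) = Rational(11, 12) ≈ 0.91667)
Add(Mul(Function('x')(-4), -2), P) = Add(Mul(Add(-2, -4), -2), Rational(11, 12)) = Add(Mul(-6, -2), Rational(11, 12)) = Add(12, Rational(11, 12)) = Rational(155, 12)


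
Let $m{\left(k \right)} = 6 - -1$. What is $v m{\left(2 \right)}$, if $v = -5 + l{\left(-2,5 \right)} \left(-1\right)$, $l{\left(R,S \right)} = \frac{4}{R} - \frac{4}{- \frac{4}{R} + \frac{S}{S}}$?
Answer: $- \frac{35}{3} \approx -11.667$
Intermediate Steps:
$l{\left(R,S \right)} = - \frac{4}{1 - \frac{4}{R}} + \frac{4}{R}$ ($l{\left(R,S \right)} = \frac{4}{R} - \frac{4}{- \frac{4}{R} + 1} = \frac{4}{R} - \frac{4}{1 - \frac{4}{R}} = - \frac{4}{1 - \frac{4}{R}} + \frac{4}{R}$)
$m{\left(k \right)} = 7$ ($m{\left(k \right)} = 6 + 1 = 7$)
$v = - \frac{5}{3}$ ($v = -5 + \frac{4 \left(-4 - 2 - \left(-2\right)^{2}\right)}{\left(-2\right) \left(-4 - 2\right)} \left(-1\right) = -5 + 4 \left(- \frac{1}{2}\right) \frac{1}{-6} \left(-4 - 2 - 4\right) \left(-1\right) = -5 + 4 \left(- \frac{1}{2}\right) \left(- \frac{1}{6}\right) \left(-4 - 2 - 4\right) \left(-1\right) = -5 + 4 \left(- \frac{1}{2}\right) \left(- \frac{1}{6}\right) \left(-10\right) \left(-1\right) = -5 - - \frac{10}{3} = -5 + \frac{10}{3} = - \frac{5}{3} \approx -1.6667$)
$v m{\left(2 \right)} = \left(- \frac{5}{3}\right) 7 = - \frac{35}{3}$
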